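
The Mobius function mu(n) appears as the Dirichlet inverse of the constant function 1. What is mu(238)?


238 = 2 * 7 * 17 (all distinct primes).
mu(238) = (-1)^3 = -1

-1


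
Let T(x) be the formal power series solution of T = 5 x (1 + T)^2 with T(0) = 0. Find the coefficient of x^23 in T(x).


Apply the Lagrange inversion formula: if T = 5 x * phi(T) with phi(t) = (1 + t)^2, then [x^n] T = 5^n * (1/n) [t^(n-1)] phi(t)^n = 5^n * (1/n) [t^(n-1)] (1 + t)^(2n) = 5^n * (1/n) C(2n, n-1).
Using the identity C(2n, n-1) = C(2n, n) * n / (n+1), the unscaled factor equals C(2n, n) / (n+1) = C_n, the n-th Catalan number.
For n = 23: C_23 = C(46, 23) / 24 = 8233430727600/24 = 343059613650.
With the 5^23 = 11920928955078125 factor, the coefficient is 11920928955078125 * 343059613650 = 4089589281678199768066406250.

4089589281678199768066406250


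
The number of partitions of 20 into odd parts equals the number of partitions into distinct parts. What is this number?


Computing partitions of 20 into odd parts (1, 3, 5, ...):
Using the generating function prod_{k>=0} 1/(1-x^(2k+1)),
the count is 64

64


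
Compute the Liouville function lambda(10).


The Liouville function is lambda(k) = (-1)^Omega(k), where Omega(k) counts the prime factors of k with multiplicity.
Factoring: 10 = 2 * 5, so Omega(10) = 2.
lambda(10) = (-1)^2 = 1.

1


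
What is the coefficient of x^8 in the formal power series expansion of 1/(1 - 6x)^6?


The general identity 1/(1 - c x)^r = sum_{k>=0} c^k C(k + r - 1, r - 1) x^k follows by substituting y = c x into 1/(1 - y)^r = sum_{k>=0} C(k + r - 1, r - 1) y^k.
For c = 6, r = 6, k = 8:
6^8 * C(13, 5) = 1679616 * 1287 = 2161665792.

2161665792


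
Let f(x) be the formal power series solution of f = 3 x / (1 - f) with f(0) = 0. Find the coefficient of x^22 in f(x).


Apply Lagrange inversion: f = 3 x * phi(f) with phi(t) = 1/(1 - t), so
[x^n] f = 3^n * (1/n) [t^(n-1)] phi(t)^n = 3^n * (1/n) [t^(n-1)] (1 - t)^(-n) = 3^n * (1/n) C(2n - 2, n - 1) = 3^n * C_{n-1}.
For n = 22: C_21 = C(42, 21) / 22 = 538257874440/22 = 24466267020.
With the 3^22 = 31381059609 factor, the coefficient is 31381059609 * 24466267020 = 767777383764330795180.

767777383764330795180


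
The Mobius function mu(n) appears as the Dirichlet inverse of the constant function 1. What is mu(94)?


94 = 2 * 47 (all distinct primes).
mu(94) = (-1)^2 = 1

1


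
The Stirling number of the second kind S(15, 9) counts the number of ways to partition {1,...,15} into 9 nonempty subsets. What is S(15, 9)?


Using the explicit formula S(n,k) = (1/k!) sum_{j=0}^{k} (-1)^(k-j) C(k,j) j^n:
S(15, 9) = 67128490
Equivalently, S(n,k) is n! times the coefficient of x^n in the EGF (e^x - 1)^k / k!.

67128490


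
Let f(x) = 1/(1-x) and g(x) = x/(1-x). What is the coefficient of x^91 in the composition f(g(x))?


First simplify the composition: f(g(x)) = 1/(1 - x/(1-x)) = (1-x)/((1-x) - x) = (1-x)/(1-2x).
Now extract the coefficient. Write (1-x)/(1-2x) = 1/(1-2x) - x/(1-2x).
The coefficient of x^n in 1/(1-2x) is 2^n, and in x/(1-2x) is 2^(n-1) (for n >= 1).
So the coefficient of x^91 is 2^91 - 2^90 = 2475880078570760549798248448 - 1237940039285380274899124224 = 1237940039285380274899124224.

1237940039285380274899124224


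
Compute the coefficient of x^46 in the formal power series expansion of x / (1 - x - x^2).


Let f(x) = sum_{k>=0} a_k x^k. Multiplying f(x) * (1 - x - x^2) = x and matching coefficients gives a_0 = 0, a_1 = 1, and a_k = a_{k-1} + a_{k-2} for k >= 2. These are the Fibonacci numbers F_k.
Iterating from F_0 = 0, F_1 = 1:
F_0=0, F_1=1, F_2=1, F_3=2, F_4=3, F_5=5, F_6=8, F_7=13, F_8=21, F_9=34, ...
F_46 = 1836311903.

1836311903


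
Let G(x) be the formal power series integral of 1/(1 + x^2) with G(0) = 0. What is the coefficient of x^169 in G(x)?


1/(1 + x^2) = sum_{j>=0} (-1)^j x^(2j). Integrating termwise with G(0) = 0:
G(x) = sum_{j>=0} (-1)^j x^(2j+1) / (2j+1) = arctan(x).
Only odd powers are nonzero. For x^169 write 169 = 2*84 + 1, giving
(-1)^84 / 169 = 1/169 = 1/169.

1/169


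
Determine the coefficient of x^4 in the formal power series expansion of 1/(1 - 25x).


The geometric series identity gives 1/(1 - c x) = sum_{k>=0} c^k x^k, so the coefficient of x^k is c^k.
Here c = 25 and k = 4.
Computing: 25^4 = 390625

390625


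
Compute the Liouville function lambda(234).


The Liouville function is lambda(k) = (-1)^Omega(k), where Omega(k) counts the prime factors of k with multiplicity.
Factoring: 234 = 2 * 3 * 3 * 13, so Omega(234) = 4.
lambda(234) = (-1)^4 = 1.

1


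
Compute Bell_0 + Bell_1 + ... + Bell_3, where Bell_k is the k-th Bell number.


Recall Bell_k counts set partitions of a k-set (with Bell_0 = 1 by convention).
Bell_0 through Bell_3: 1, 1, 2, 5
Sum = 1 + 1 + 2 + 5 = 9.

9


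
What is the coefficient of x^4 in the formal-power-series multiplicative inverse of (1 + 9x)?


The inverse is 1/(1 + 9x). Apply the geometric identity 1/(1 - y) = sum_{k>=0} y^k with y = -9x:
1/(1 + 9x) = sum_{k>=0} (-9)^k x^k.
So the coefficient of x^4 is (-9)^4 = 6561.

6561


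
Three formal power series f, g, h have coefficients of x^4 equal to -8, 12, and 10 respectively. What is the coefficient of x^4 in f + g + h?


Series addition is componentwise:
-8 + 12 + 10
= 14

14


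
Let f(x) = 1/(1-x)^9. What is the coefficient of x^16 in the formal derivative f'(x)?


Differentiate: d/dx [ 1/(1-x)^r ] = r / (1-x)^(r+1).
Here r = 9, so f'(x) = 9 / (1-x)^10.
The expansion of 1/(1-x)^(r+1) has coefficient of x^n equal to C(n+r, r).
So the coefficient of x^16 in f'(x) is
9 * C(25, 9) = 9 * 2042975 = 18386775

18386775


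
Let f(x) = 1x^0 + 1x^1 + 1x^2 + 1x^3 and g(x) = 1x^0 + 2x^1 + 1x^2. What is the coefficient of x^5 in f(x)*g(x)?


Cauchy product at x^5:
1*1
= 1

1


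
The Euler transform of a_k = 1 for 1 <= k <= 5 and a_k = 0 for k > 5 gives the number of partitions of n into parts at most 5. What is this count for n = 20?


Partitions of 20 into parts at most 5:
Using generating function (1-x)^(-1)(1-x^2)^(-1)...(1-x^5)^(-1),
the coefficient of x^20 = 192

192


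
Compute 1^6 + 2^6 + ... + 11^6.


This power sum has a closed form given by Faulhaber's formula
sum_{k=1}^{m} k^p = (1 / (p + 1)) * sum_{j=0}^{p} C(p + 1, j) B_j m^(p + 1 - j),
but for small m direct computation is fastest:
1 + 64 + 729 + 4096 + 15625 + 46656 + 117649 + 262144 + 531441 + 1000000 + 1771561 = 3749966.

3749966


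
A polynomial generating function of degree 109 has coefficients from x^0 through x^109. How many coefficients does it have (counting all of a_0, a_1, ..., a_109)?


A polynomial of degree 109 takes the form a_0 + a_1 x + ... + a_109 x^109.
The number of coefficients is 109 + 1 = 110.

110


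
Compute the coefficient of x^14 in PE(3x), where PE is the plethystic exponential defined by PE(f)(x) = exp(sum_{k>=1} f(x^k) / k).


With f(x) = 3x, the exponent is sum_{k>=1} 3 x^k / k = 3 * (-ln(1 - x)). Exponentiating:
PE(3x) = exp(-3 ln(1 - x)) = 1/(1 - x)^3.
By the negative binomial expansion, [x^n] 1/(1 - x)^3 = C(n + 2, 2).
For n = 14: C(16, 2) = 120.

120


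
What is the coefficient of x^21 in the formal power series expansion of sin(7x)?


The Maclaurin series is sin(t) = sum_{k>=0} (-1)^k t^(2k+1) / (2k+1)!, so substituting t = 7x, only odd powers of x are nonzero, with coefficient of x^(2k+1) equal to (-1)^k 7^(2k+1) / (2k+1)!.
Write 21 = 2*10 + 1, giving the coefficient (-1)^10 * 7^21 / 21! = 558545864083284007/51090942171709440000 = 1628413597910449/148953184174080000.

1628413597910449/148953184174080000


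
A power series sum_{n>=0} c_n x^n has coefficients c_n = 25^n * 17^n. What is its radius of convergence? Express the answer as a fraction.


By the root test (Cauchy-Hadamard), the radius is R = 1 / limsup_n |c_n|^(1/n).
Here |c_n|^(1/n) = (25^n * 17^n)^(1/n) = 25 * 17 = 425 for all n.
So R = 1/425 = 1/425.

1/425


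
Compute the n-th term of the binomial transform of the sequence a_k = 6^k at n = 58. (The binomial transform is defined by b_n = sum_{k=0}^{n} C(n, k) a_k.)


With a_k = 6^k, b_n = sum_{k=0}^{n} C(n, k) 6^k = (1 + 6)^n by the binomial theorem.
For n = 58: (1 + 6)^58 = 7^58 = 10367793076318844190248738727596255138212949486449.

10367793076318844190248738727596255138212949486449


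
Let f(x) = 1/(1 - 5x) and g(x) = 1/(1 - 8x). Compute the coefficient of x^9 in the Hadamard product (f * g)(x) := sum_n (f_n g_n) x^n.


f has coefficients f_k = 5^k and g has coefficients g_k = 8^k, so the Hadamard product has coefficient (f*g)_k = 5^k * 8^k = 40^k.
For k = 9: 40^9 = 262144000000000.

262144000000000


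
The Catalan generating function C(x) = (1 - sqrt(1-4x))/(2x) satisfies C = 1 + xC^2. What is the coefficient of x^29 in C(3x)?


Substituting x -> 3x scales the n-th coefficient by 3^n, so [x^29] C(3x) = 3^29 * C_29.
C_29 = C(2*29, 29)/(30) = 30067266499541040/30 = 1002242216651368.
So 3^29 * 1002242216651368 = 68630377364883 * 1002242216651368 = 68784261539800210144137109944.

68784261539800210144137109944


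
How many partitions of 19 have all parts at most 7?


Using the generating function (1-x)^(-1)(1-x^2)^(-1)...(1-x^7)^(-1),
the coefficient of x^19 counts these restricted partitions.
Result = 300

300


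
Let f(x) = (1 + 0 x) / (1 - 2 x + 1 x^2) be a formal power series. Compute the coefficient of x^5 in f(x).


Write f(x) = sum_{k>=0} a_k x^k. Multiplying both sides by 1 - 2 x + 1 x^2 gives
(1 - 2 x + 1 x^2) sum_{k>=0} a_k x^k = 1 + 0 x.
Matching coefficients:
 x^0: a_0 = 1
 x^1: a_1 - 2 a_0 = 0  =>  a_1 = 2*1 + 0 = 2
 x^k (k >= 2): a_k = 2 a_{k-1} - 1 a_{k-2}.
Iterating: a_2 = 3, a_3 = 4, a_4 = 5, a_5 = 6.
So the coefficient of x^5 is 6.

6


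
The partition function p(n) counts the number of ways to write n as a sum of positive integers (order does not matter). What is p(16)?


Using the generating function prod_{k>=1} 1/(1-x^k), we compute p(16).
By dynamic programming over parts 1 through 16:
p(16) = 231

231


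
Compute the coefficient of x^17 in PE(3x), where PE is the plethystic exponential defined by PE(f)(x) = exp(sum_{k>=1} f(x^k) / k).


With f(x) = 3x, the exponent is sum_{k>=1} 3 x^k / k = 3 * (-ln(1 - x)). Exponentiating:
PE(3x) = exp(-3 ln(1 - x)) = 1/(1 - x)^3.
By the negative binomial expansion, [x^n] 1/(1 - x)^3 = C(n + 2, 2).
For n = 17: C(19, 2) = 171.

171


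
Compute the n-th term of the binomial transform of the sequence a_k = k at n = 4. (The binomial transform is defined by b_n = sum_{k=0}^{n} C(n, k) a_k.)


With a_k = k, b_n = sum_{k=0}^{n} C(n, k) k. Using k * C(n, k) = n * C(n-1, k-1) gives b_n = n * sum_{k>=1} C(n-1, k-1) = n * 2^(n-1).
For n = 4: 4 * 2^3 = 4 * 8 = 32.

32


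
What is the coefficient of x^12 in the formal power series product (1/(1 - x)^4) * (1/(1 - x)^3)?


Combine the factors: (1/(1 - x)^4) * (1/(1 - x)^3) = 1/(1 - x)^7.
Then use 1/(1 - x)^r = sum_{k>=0} C(k + r - 1, r - 1) x^k with r = 7 and k = 12:
C(18, 6) = 18564.

18564


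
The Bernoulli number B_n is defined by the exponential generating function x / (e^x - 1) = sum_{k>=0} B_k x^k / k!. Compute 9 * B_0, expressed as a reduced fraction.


Bernoulli numbers can also be computed recursively via B_0 = 1 and sum_{j=0}^{m} C(m+1, j) B_j = 0 for m >= 1. Odd-index Bernoulli numbers vanish for k >= 3.
Computing B_0 = 1, so 9 * B_0 = 9 * 1 = 9.

9


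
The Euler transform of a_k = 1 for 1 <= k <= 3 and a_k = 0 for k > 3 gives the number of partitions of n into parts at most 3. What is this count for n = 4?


Partitions of 4 into parts at most 3:
Using generating function (1-x)^(-1)(1-x^2)^(-1)(1-x^3)^(-1),
the coefficient of x^4 = 4

4


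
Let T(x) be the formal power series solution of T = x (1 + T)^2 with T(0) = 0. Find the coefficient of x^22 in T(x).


Apply the Lagrange inversion formula: if T = x * phi(T) with phi(t) = (1 + t)^2, then [x^n] T = (1/n) [t^(n-1)] phi(t)^n = (1/n) [t^(n-1)] (1 + t)^(2n) = (1/n) C(2n, n-1).
Using the identity C(2n, n-1) = C(2n, n) * n / (n+1), the unscaled factor equals C(2n, n) / (n+1) = C_n, the n-th Catalan number.
For n = 22: C_22 = C(44, 22) / 23 = 2104098963720/23 = 91482563640 = 91482563640.

91482563640


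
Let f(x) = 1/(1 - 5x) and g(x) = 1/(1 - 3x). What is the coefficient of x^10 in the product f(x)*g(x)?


The coefficient of x^n in f*g is the Cauchy product: sum_{k=0}^{n} a^k * b^(n-k).
With a=5, b=3, n=10:
sum_{k=0}^{10} 5^k * 3^(10-k)
= 24325489

24325489


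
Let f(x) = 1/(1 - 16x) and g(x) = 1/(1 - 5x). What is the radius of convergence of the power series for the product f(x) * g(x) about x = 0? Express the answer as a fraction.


The radius of 1/(1 - 16x) is 1/16 (nearest singularity at x = 1/16), and the radius of 1/(1 - 5x) is 1/5.
The product f(x)*g(x) = 1/((1 - 16x)(1 - 5x)) has singularities at both 1/16 and 1/5, so its radius of convergence is the distance to the nearest one:
min(1/16, 1/5) = 1/16.

1/16


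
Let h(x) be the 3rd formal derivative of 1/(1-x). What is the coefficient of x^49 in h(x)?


Differentiating 3 times: d^3/dx^3 [1/(1-x)] = 3!/(1-x)^4.
The expansion 1/(1-x)^4 = sum_{k>=0} C(k+3, 3) x^k, so the coefficient of x^n in 3!/(1-x)^4 is 3! * C(n+3, 3).
For n = 49: 6 * C(52, 3) = 6 * 22100 = 132600

132600


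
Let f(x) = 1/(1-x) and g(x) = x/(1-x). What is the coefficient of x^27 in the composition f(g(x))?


First simplify the composition: f(g(x)) = 1/(1 - x/(1-x)) = (1-x)/((1-x) - x) = (1-x)/(1-2x).
Now extract the coefficient. Write (1-x)/(1-2x) = 1/(1-2x) - x/(1-2x).
The coefficient of x^n in 1/(1-2x) is 2^n, and in x/(1-2x) is 2^(n-1) (for n >= 1).
So the coefficient of x^27 is 2^27 - 2^26 = 134217728 - 67108864 = 67108864.

67108864


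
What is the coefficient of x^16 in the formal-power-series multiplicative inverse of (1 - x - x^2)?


Let the inverse be f(x) = sum_{k>=0} a_k x^k. From f(x) * (1 - x - x^2) = 1 and matching coefficients:
 x^0: a_0 = 1.
 x^1: a_1 - a_0 = 0, so a_1 = 1.
 x^k (k >= 2): a_k - a_{k-1} - a_{k-2} = 0, i.e. a_k = a_{k-1} + a_{k-2}.
This is the Fibonacci-type recurrence shifted so that a_0 = a_1 = 1.
Iterating: a_0=1, a_1=1, a_2=2, a_3=3, a_4=5, a_5=8, a_6=13, a_7=21, a_8=34, a_9=55, ...
a_16 = 1597.

1597


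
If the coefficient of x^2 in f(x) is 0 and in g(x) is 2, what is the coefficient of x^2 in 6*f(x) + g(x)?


Scalar multiplication scales coefficients: 6 * 0 = 0.
Then add the g coefficient: 0 + 2
= 2

2


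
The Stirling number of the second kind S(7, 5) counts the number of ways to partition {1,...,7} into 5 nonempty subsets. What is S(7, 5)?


Using the explicit formula S(n,k) = (1/k!) sum_{j=0}^{k} (-1)^(k-j) C(k,j) j^n:
S(7, 5) = 140
Equivalently, S(n,k) is n! times the coefficient of x^n in the EGF (e^x - 1)^k / k!.

140


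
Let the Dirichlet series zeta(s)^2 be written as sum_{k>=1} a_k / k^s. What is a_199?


The Dirichlet convolution of the constant function 1 with itself gives (1 * 1)(k) = sum_{d | k} 1 = d(k), the number of positive divisors of k.
Since zeta(s) = sum_{k>=1} 1/k^s, we have zeta(s)^2 = sum_{k>=1} d(k)/k^s, so a_k = d(k).
For k = 199: the divisors are 1, 199.
Count = 2.

2


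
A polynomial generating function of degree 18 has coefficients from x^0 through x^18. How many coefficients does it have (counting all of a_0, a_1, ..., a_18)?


A polynomial of degree 18 takes the form a_0 + a_1 x + ... + a_18 x^18.
The number of coefficients is 18 + 1 = 19.

19


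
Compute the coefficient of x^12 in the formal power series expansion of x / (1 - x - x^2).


Let f(x) = sum_{k>=0} a_k x^k. Multiplying f(x) * (1 - x - x^2) = x and matching coefficients gives a_0 = 0, a_1 = 1, and a_k = a_{k-1} + a_{k-2} for k >= 2. These are the Fibonacci numbers F_k.
Iterating from F_0 = 0, F_1 = 1:
F_0=0, F_1=1, F_2=1, F_3=2, F_4=3, F_5=5, F_6=8, F_7=13, F_8=21, F_9=34, ...
F_12 = 144.

144


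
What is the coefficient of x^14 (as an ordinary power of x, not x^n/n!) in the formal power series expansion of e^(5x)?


The exponential series is e^y = sum_{k>=0} y^k / k!. Substituting y = 5x gives
e^(5x) = sum_{k>=0} 5^k x^k / k!.
So the coefficient of x^n is a^n/n! with a = 5, n = 14:
5^14 / 14! = 6103515625/87178291200 = 244140625/3487131648

244140625/3487131648


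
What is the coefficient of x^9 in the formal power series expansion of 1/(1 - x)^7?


The negative binomial / multiset identity is
1/(1 - x)^r = sum_{k>=0} C(k + r - 1, r - 1) x^k.
Here r = 7 and k = 9, so the coefficient is
C(9 + 6, 6) = C(15, 6)
= 5005

5005


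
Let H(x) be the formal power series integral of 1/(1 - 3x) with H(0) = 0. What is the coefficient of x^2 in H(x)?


1/(1 - 3x) = sum_{k>=0} 3^k x^k. Integrating termwise with H(0) = 0:
H(x) = sum_{k>=0} 3^k x^(k+1) / (k+1) = sum_{m>=1} 3^(m-1) x^m / m.
For m = 2: 3^1/2 = 3/2 = 3/2.

3/2


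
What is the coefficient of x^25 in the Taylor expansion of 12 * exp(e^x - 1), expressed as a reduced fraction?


exp(e^x - 1) = sum_{k>=0} Bell_k x^k / k!, where Bell_k is the k-th Bell number.
So the coefficient of x^25 is 12 * Bell_25 / 25!.
Computing: Bell_25 = 4638590332229999353 and 25! = 15511210043330985984000000, giving
12 * 4638590332229999353/15511210043330985984000000 = 356814640940769181/99430833611096064000000.

356814640940769181/99430833611096064000000


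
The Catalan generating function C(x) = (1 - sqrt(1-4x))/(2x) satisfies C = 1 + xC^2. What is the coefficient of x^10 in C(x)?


Substituting x -> x scales the n-th coefficient by 1, so [x^10] C(x) = C_10.
C_10 = C(2*10, 10)/(11) = 184756/11 = 16796.
= 16796.

16796


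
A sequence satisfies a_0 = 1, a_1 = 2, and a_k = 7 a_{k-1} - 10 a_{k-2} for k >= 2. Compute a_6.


The characteristic equation is t^2 - 7 t + 10 = 0, with roots r_1 = 5 and r_2 = 2 (so c_1 = r_1 + r_2, c_2 = -r_1 r_2 as required).
One can use the closed form a_n = A r_1^n + B r_2^n, but direct iteration is more reliable:
a_0 = 1, a_1 = 2, a_2 = 4, a_3 = 8, a_4 = 16, a_5 = 32, a_6 = 64.
So a_6 = 64.

64


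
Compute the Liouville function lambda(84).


The Liouville function is lambda(k) = (-1)^Omega(k), where Omega(k) counts the prime factors of k with multiplicity.
Factoring: 84 = 2 * 2 * 3 * 7, so Omega(84) = 4.
lambda(84) = (-1)^4 = 1.

1


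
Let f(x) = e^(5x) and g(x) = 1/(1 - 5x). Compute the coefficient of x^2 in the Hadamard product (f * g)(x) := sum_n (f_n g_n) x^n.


Expanding: f_k = 5^k/k! (from e^(5x)) and g_k = 5^k (from 1/(1 - 5x)). So the Hadamard coefficient (f * g)_k = 5^k 5^k / k! = (25)^k / k!.
For k = 2: 25^2/2! = 625/2 = 625/2.

625/2


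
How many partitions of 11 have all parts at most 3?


Using the generating function (1-x)^(-1)(1-x^2)^(-1)(1-x^3)^(-1),
the coefficient of x^11 counts these restricted partitions.
Result = 16

16


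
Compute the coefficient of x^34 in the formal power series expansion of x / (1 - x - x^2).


Let f(x) = sum_{k>=0} a_k x^k. Multiplying f(x) * (1 - x - x^2) = x and matching coefficients gives a_0 = 0, a_1 = 1, and a_k = a_{k-1} + a_{k-2} for k >= 2. These are the Fibonacci numbers F_k.
Iterating from F_0 = 0, F_1 = 1:
F_0=0, F_1=1, F_2=1, F_3=2, F_4=3, F_5=5, F_6=8, F_7=13, F_8=21, F_9=34, ...
F_34 = 5702887.

5702887


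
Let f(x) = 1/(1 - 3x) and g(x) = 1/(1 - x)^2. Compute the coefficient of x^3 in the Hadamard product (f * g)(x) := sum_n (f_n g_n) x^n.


f has coefficients f_k = 3^k. For g = 1/(1 - x)^2 the coefficient is g_k = C(k + 1, 1) = k + 1. The Hadamard coefficient is (f * g)_k = 3^k * (k + 1).
For k = 3: 3^3 * 4 = 27 * 4 = 108.

108


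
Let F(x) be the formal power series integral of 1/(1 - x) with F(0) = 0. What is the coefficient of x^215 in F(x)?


1/(1 - x) = sum_{k>=0} x^k. Integrating termwise and using F(0) = 0 gives
F(x) = sum_{k>=0} x^(k+1) / (k+1) = sum_{m>=1} x^m / m = -ln(1 - x).
So the coefficient of x^215 is 1/215 = 1/215.

1/215


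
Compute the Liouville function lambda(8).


The Liouville function is lambda(k) = (-1)^Omega(k), where Omega(k) counts the prime factors of k with multiplicity.
Factoring: 8 = 2 * 2 * 2, so Omega(8) = 3.
lambda(8) = (-1)^3 = -1.

-1


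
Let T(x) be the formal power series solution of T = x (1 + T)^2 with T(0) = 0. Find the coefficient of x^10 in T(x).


Apply the Lagrange inversion formula: if T = x * phi(T) with phi(t) = (1 + t)^2, then [x^n] T = (1/n) [t^(n-1)] phi(t)^n = (1/n) [t^(n-1)] (1 + t)^(2n) = (1/n) C(2n, n-1).
Using the identity C(2n, n-1) = C(2n, n) * n / (n+1), the unscaled factor equals C(2n, n) / (n+1) = C_n, the n-th Catalan number.
For n = 10: C_10 = C(20, 10) / 11 = 184756/11 = 16796 = 16796.

16796


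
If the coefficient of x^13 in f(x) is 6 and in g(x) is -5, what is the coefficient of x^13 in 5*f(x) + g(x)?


Scalar multiplication scales coefficients: 5 * 6 = 30.
Then add the g coefficient: 30 + -5
= 25

25


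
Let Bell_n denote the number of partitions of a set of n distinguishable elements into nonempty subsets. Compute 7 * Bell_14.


Bell_14 can be computed from the Bell triangle or from Dobinski's identity Bell_n = (1/e) * sum_{k>=0} k^n / k!.
Computing Bell_14 = 190899322.
Then 7 * 190899322 = 1336295254.

1336295254


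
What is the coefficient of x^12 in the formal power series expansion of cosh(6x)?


The Maclaurin series is cosh(t) = sum_{m>=0} t^(2m) / (2m)!, so substituting t = 6x, only even powers of x are nonzero, with coefficient of x^(2m) equal to 6^(2m) / (2m)!.
For x^12 the coefficient is 6^12/12! = 2176782336/479001600 = 8748/1925.

8748/1925


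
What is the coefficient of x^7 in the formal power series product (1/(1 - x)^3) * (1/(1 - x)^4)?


Combine the factors: (1/(1 - x)^3) * (1/(1 - x)^4) = 1/(1 - x)^7.
Then use 1/(1 - x)^r = sum_{k>=0} C(k + r - 1, r - 1) x^k with r = 7 and k = 7:
C(13, 6) = 1716.

1716


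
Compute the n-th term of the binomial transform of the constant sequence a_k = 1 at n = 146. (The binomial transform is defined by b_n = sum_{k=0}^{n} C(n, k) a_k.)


With a_k = 1 for all k, b_n = sum_{k=0}^{n} C(n, k) = 2^n by the binomial theorem.
For n = 146: 2^146 = 89202980794122492566142873090593446023921664.

89202980794122492566142873090593446023921664


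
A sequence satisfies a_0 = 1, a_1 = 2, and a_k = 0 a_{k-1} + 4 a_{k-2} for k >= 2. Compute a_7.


The characteristic equation is t^2 - 0 t - 4 = 0, with roots r_1 = 2 and r_2 = -2 (so c_1 = r_1 + r_2, c_2 = -r_1 r_2 as required).
One can use the closed form a_n = A r_1^n + B r_2^n, but direct iteration is more reliable:
a_0 = 1, a_1 = 2, a_2 = 4, a_3 = 8, a_4 = 16, a_5 = 32, a_6 = 64, a_7 = 128.
So a_7 = 128.

128


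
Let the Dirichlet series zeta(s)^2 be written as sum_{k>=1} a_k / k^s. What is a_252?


The Dirichlet convolution of the constant function 1 with itself gives (1 * 1)(k) = sum_{d | k} 1 = d(k), the number of positive divisors of k.
Since zeta(s) = sum_{k>=1} 1/k^s, we have zeta(s)^2 = sum_{k>=1} d(k)/k^s, so a_k = d(k).
For k = 252: the divisors are 1, 2, 3, 4, 6, 7, 9, 12, 14, 18, 21, 28, 36, 42, 63, 84, 126, 252.
Count = 18.

18


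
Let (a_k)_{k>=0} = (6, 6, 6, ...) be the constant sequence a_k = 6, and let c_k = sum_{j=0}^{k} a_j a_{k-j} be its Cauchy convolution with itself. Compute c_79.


Since a_j = 6 for all j >= 0, the convolution sum becomes
c_k = sum_{j=0}^{k} 6 * 6 = 36 * (k + 1).
Equivalently, the generating function of (a_k) is 6/(1 - x) and its square is 36/(1 - x)^2 = sum_{k>=0} 36(k + 1) x^k.
For k = 79: 36 * 80 = 2880.

2880


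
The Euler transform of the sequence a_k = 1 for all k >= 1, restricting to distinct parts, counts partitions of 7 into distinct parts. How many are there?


Partitions of 7 into distinct parts can be computed via generating function.
Product (1+x)(1+x^2)(1+x^3)...
The coefficient of x^7 = 5

5


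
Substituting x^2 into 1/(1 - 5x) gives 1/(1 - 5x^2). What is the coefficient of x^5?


Since 1/(1 - 5x^2) only has even powers of x,
the coefficient of x^5 (odd) is 0.

0


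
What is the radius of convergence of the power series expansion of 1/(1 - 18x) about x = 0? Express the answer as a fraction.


Expanding 1/(1 - 18x) = sum_{k>=0} 18^k x^k, the series converges when |18x| < 1, i.e., |x| < 1/18.
So the radius of convergence is 1/18 = 1/18.

1/18


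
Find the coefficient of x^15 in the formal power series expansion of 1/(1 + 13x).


Write 1/(1 + c x) = 1/(1 - (-c) x) and apply the geometric-series identity
1/(1 - y) = sum_{k>=0} y^k to get 1/(1 + c x) = sum_{k>=0} (-c)^k x^k.
So the coefficient of x^k is (-c)^k = (-1)^k * c^k.
Here c = 13 and k = 15:
(-13)^15 = -1 * 51185893014090757 = -51185893014090757

-51185893014090757


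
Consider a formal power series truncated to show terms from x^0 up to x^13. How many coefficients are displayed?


From x^0 to x^13 inclusive, the count is 13 - 0 + 1 = 14.

14


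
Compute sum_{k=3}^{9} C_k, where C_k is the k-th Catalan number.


C_3 through C_9: 5, 14, 42, 132, 429, 1430, 4862
Sum = 5 + 14 + 42 + 132 + 429 + 1430 + 4862
= 6914

6914


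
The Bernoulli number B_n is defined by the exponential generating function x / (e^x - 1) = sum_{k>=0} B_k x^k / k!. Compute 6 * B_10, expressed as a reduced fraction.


Bernoulli numbers can also be computed recursively via B_0 = 1 and sum_{j=0}^{m} C(m+1, j) B_j = 0 for m >= 1. Odd-index Bernoulli numbers vanish for k >= 3.
Computing B_10 = 5/66, so 6 * B_10 = 6 * 5/66 = 5/11.

5/11


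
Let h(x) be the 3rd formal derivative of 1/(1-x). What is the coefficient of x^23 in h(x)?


Differentiating 3 times: d^3/dx^3 [1/(1-x)] = 3!/(1-x)^4.
The expansion 1/(1-x)^4 = sum_{k>=0} C(k+3, 3) x^k, so the coefficient of x^n in 3!/(1-x)^4 is 3! * C(n+3, 3).
For n = 23: 6 * C(26, 3) = 6 * 2600 = 15600

15600


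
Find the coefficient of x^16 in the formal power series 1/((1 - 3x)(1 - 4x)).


By partial fractions or Cauchy convolution:
The coefficient equals sum_{k=0}^{16} 3^k * 4^(16-k).
= 17050729021

17050729021


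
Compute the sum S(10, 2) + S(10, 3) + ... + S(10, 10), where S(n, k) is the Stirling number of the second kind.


By definition, S(n, k) counts partitions of an n-set into exactly k nonempty blocks.
Computing row n = 10 for k = 2..10:
S(10, k): 511, 9330, 34105, 42525, 22827, 5880, 750, 45, 1
Sum = 115974.

115974


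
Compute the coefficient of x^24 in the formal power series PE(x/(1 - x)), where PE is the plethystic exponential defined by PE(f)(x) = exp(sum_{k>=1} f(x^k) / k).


For f(x) = x/(1 - x) we have
sum_{k>=1} f(x^k) / k = sum_{k>=1} (1/k) * x^k / (1 - x^k) = sum_{k, m >= 1} x^(k m) / k,
which after exponentiating simplifies to
PE(x/(1 - x)) = prod_{k>=1} 1 / (1 - x^k).
This is the generating function for the partition function p(n), so the coefficient of x^24 is p(24).
Computing p(24) by dynamic programming over parts 1, 2, ..., 24: p(24) = 1575.

1575


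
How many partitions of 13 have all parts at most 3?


Using the generating function (1-x)^(-1)(1-x^2)^(-1)(1-x^3)^(-1),
the coefficient of x^13 counts these restricted partitions.
Result = 21

21


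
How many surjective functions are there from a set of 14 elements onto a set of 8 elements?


By inclusion-exclusion on which target elements are missed, the number of surjections from an n-set onto a k-set is
surj(n, k) = sum_{j=0}^{k} (-1)^j C(k, j) (k - j)^n.
Equivalently surj(n, k) = k! * S(n, k), where S(n, k) is the Stirling number of the second kind.
For n = 14, k = 8:
S(14, 8) = 20912320, so
surj = 8! * 20912320 = 40320 * 20912320 = 843184742400.

843184742400


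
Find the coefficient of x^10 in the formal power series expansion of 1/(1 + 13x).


Write 1/(1 + c x) = 1/(1 - (-c) x) and apply the geometric-series identity
1/(1 - y) = sum_{k>=0} y^k to get 1/(1 + c x) = sum_{k>=0} (-c)^k x^k.
So the coefficient of x^k is (-c)^k = (-1)^k * c^k.
Here c = 13 and k = 10:
(-13)^10 = 1 * 137858491849 = 137858491849

137858491849


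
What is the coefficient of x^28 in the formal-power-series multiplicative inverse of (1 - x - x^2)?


Let the inverse be f(x) = sum_{k>=0} a_k x^k. From f(x) * (1 - x - x^2) = 1 and matching coefficients:
 x^0: a_0 = 1.
 x^1: a_1 - a_0 = 0, so a_1 = 1.
 x^k (k >= 2): a_k - a_{k-1} - a_{k-2} = 0, i.e. a_k = a_{k-1} + a_{k-2}.
This is the Fibonacci-type recurrence shifted so that a_0 = a_1 = 1.
Iterating: a_0=1, a_1=1, a_2=2, a_3=3, a_4=5, a_5=8, a_6=13, a_7=21, a_8=34, a_9=55, ...
a_28 = 514229.

514229


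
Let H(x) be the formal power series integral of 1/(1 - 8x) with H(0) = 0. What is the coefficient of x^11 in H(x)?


1/(1 - 8x) = sum_{k>=0} 8^k x^k. Integrating termwise with H(0) = 0:
H(x) = sum_{k>=0} 8^k x^(k+1) / (k+1) = sum_{m>=1} 8^(m-1) x^m / m.
For m = 11: 8^10/11 = 1073741824/11 = 1073741824/11.

1073741824/11


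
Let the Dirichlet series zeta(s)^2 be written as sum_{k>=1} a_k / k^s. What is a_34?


The Dirichlet convolution of the constant function 1 with itself gives (1 * 1)(k) = sum_{d | k} 1 = d(k), the number of positive divisors of k.
Since zeta(s) = sum_{k>=1} 1/k^s, we have zeta(s)^2 = sum_{k>=1} d(k)/k^s, so a_k = d(k).
For k = 34: the divisors are 1, 2, 17, 34.
Count = 4.

4


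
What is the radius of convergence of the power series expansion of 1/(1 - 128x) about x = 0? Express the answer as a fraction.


Expanding 1/(1 - 128x) = sum_{k>=0} 128^k x^k, the series converges when |128x| < 1, i.e., |x| < 1/128.
So the radius of convergence is 1/128 = 1/128.

1/128


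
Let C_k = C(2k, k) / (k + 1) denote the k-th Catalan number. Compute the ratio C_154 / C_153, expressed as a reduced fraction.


Using C_k = (2k)! / (k! (k+1)!), the ratio C_{k+1}/C_k simplifies to
C_{k+1}/C_k = [(2k+2)! / ((k+1)! (k+2)!)] * [k! (k+1)! / (2k)!]
 = (2k+2)(2k+1) / ((k+1)(k+2)) = 2(2k+1) / (k+2).
For k = 153: 2(2*153 + 1) / (153 + 2) = 614/155 = 614/155.

614/155


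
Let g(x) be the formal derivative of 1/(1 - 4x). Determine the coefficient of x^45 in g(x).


Differentiate termwise: d/dx sum_{k>=0} 4^k x^k = sum_{k>=1} k 4^k x^(k-1) = sum_{j>=0} (j+1) 4^(j+1) x^j.
Equivalently, d/dx [1/(1 - 4x)] = 4/(1 - 4x)^2.
For j = 45: 46 * 4^46 = 46 * 4951760157141521099596496896 = 227780967228509970581438857216.

227780967228509970581438857216


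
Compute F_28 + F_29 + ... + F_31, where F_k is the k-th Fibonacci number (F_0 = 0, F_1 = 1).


Use the identity sum_{k=0}^{N} F_k = F_{N+2} - 1 (which follows from F_{k+2} - F_{k+1} = F_k). Then
sum_{k=28}^{31} F_k = (F_{33} - 1) - (F_{29} - 1) = F_{33} - F_{29}.
Computing: F_{33} = 3524578, F_{29} = 514229, so
Sum = 3524578 - 514229 = 3010349.

3010349


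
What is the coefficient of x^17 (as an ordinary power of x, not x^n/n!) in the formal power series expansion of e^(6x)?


The exponential series is e^y = sum_{k>=0} y^k / k!. Substituting y = 6x gives
e^(6x) = sum_{k>=0} 6^k x^k / k!.
So the coefficient of x^n is a^n/n! with a = 6, n = 17:
6^17 / 17! = 16926659444736/355687428096000 = 708588/14889875

708588/14889875


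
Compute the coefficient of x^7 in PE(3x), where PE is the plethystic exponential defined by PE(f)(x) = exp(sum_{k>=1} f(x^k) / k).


With f(x) = 3x, the exponent is sum_{k>=1} 3 x^k / k = 3 * (-ln(1 - x)). Exponentiating:
PE(3x) = exp(-3 ln(1 - x)) = 1/(1 - x)^3.
By the negative binomial expansion, [x^n] 1/(1 - x)^3 = C(n + 2, 2).
For n = 7: C(9, 2) = 36.

36


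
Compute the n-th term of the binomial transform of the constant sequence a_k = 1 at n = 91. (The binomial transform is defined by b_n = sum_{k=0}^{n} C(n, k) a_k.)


With a_k = 1 for all k, b_n = sum_{k=0}^{n} C(n, k) = 2^n by the binomial theorem.
For n = 91: 2^91 = 2475880078570760549798248448.

2475880078570760549798248448


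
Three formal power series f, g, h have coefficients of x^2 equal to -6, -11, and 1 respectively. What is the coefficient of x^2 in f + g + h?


Series addition is componentwise:
-6 + -11 + 1
= -16

-16


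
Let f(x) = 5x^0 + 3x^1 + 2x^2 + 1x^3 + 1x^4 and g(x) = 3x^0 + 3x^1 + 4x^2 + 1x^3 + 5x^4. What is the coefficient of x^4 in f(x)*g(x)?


Cauchy product at x^4:
5*5 + 3*1 + 2*4 + 1*3 + 1*3
= 42

42


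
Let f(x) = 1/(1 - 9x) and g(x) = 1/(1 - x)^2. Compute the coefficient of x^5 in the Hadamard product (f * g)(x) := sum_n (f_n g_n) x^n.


f has coefficients f_k = 9^k. For g = 1/(1 - x)^2 the coefficient is g_k = C(k + 1, 1) = k + 1. The Hadamard coefficient is (f * g)_k = 9^k * (k + 1).
For k = 5: 9^5 * 6 = 59049 * 6 = 354294.

354294


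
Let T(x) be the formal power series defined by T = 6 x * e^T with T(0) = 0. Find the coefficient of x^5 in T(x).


Apply the Lagrange inversion formula: if T = 6 x * phi(T) with phi(t) = e^t, then
[x^n] T = 6^n * (1/n) [t^(n-1)] phi(t)^n = 6^n * (1/n) [t^(n-1)] e^(n t) = 6^n * (1/n) * n^(n-1) / (n-1)! = 6^n * n^(n-1) / n!.
When c = 1 this is the Cayley count of rooted labeled trees on n vertices, divided by n!.
For n = 5: 6^5 * 5^4 / 5! = 7776 * 625/120 = 40500.

40500


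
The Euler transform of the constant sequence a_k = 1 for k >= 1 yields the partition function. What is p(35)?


The Euler transform converts the sequence a_k = 1 into the number of integer partitions.
Using the recurrence or dynamic programming:
p(35) = 14883

14883


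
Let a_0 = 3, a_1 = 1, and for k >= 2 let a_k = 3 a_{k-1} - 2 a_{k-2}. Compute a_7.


Iterating the recurrence forward:
a_0 = 3
a_1 = 1
a_2 = 3*1 - 2*3 = -3
a_3 = 3*-3 - 2*1 = -11
a_4 = 3*-11 - 2*-3 = -27
a_5 = 3*-27 - 2*-11 = -59
a_6 = 3*-59 - 2*-27 = -123
a_7 = 3*-123 - 2*-59 = -251
So a_7 = -251.

-251


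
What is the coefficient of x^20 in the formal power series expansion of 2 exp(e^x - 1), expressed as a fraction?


exp(e^x - 1) is the exponential generating function for the Bell numbers Bell_k: exp(e^x - 1) = sum_{k>=0} Bell_k x^k / k!.
So the coefficient of x^20 in 2 exp(e^x - 1) is 2 Bell_20 / 20!.
Computing: Bell_20 = 51724158235372 and 20! = 2432902008176640000, giving
2 * 51724158235372/2432902008176640000 = 263898766507/6206382673920000.

263898766507/6206382673920000


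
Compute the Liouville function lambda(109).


The Liouville function is lambda(k) = (-1)^Omega(k), where Omega(k) counts the prime factors of k with multiplicity.
Factoring: 109 = 109, so Omega(109) = 1.
lambda(109) = (-1)^1 = -1.

-1


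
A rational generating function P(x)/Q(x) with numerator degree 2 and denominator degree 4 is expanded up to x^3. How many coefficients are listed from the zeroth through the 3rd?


Expanding up to x^3 gives the coefficients for x^0, x^1, ..., x^3.
That is 3 + 1 = 4 coefficients in total.

4


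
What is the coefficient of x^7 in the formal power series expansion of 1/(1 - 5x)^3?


The general identity 1/(1 - c x)^r = sum_{k>=0} c^k C(k + r - 1, r - 1) x^k follows by substituting y = c x into 1/(1 - y)^r = sum_{k>=0} C(k + r - 1, r - 1) y^k.
For c = 5, r = 3, k = 7:
5^7 * C(9, 2) = 78125 * 36 = 2812500.

2812500


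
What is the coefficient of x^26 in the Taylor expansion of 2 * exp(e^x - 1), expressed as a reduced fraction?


exp(e^x - 1) = sum_{k>=0} Bell_k x^k / k!, where Bell_k is the k-th Bell number.
So the coefficient of x^26 is 2 * Bell_26 / 26!.
Computing: Bell_26 = 49631246523618756274 and 26! = 403291461126605635584000000, giving
2 * 49631246523618756274/403291461126605635584000000 = 1459742544812316361/5930756781273612288000000.

1459742544812316361/5930756781273612288000000


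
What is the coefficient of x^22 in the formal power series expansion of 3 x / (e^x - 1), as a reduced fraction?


The exponential generating function for Bernoulli numbers is
x / (e^x - 1) = sum_{k>=0} B_k x^k / k!.
So the coefficient of x^22 in 3 x / (e^x - 1) is 3 B_22 / 22!.
Computing: B_22 = 854513/138, 22! = 1124000727777607680000, giving
3 * 854513/138 / 1124000727777607680000 = 77683/4700366679797268480000.

77683/4700366679797268480000


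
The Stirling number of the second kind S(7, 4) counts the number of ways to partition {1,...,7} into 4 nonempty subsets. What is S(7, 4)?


Using the explicit formula S(n,k) = (1/k!) sum_{j=0}^{k} (-1)^(k-j) C(k,j) j^n:
S(7, 4) = 350
Equivalently, S(n,k) is n! times the coefficient of x^n in the EGF (e^x - 1)^k / k!.

350


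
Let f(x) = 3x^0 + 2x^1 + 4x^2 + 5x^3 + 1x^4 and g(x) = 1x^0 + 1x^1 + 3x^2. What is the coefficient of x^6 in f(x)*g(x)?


Cauchy product at x^6:
1*3
= 3

3


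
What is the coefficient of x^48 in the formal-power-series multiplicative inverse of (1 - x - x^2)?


Let the inverse be f(x) = sum_{k>=0} a_k x^k. From f(x) * (1 - x - x^2) = 1 and matching coefficients:
 x^0: a_0 = 1.
 x^1: a_1 - a_0 = 0, so a_1 = 1.
 x^k (k >= 2): a_k - a_{k-1} - a_{k-2} = 0, i.e. a_k = a_{k-1} + a_{k-2}.
This is the Fibonacci-type recurrence shifted so that a_0 = a_1 = 1.
Iterating: a_0=1, a_1=1, a_2=2, a_3=3, a_4=5, a_5=8, a_6=13, a_7=21, a_8=34, a_9=55, ...
a_48 = 7778742049.

7778742049


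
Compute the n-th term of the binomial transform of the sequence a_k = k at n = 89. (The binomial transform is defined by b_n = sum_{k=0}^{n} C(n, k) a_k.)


With a_k = k, b_n = sum_{k=0}^{n} C(n, k) k. Using k * C(n, k) = n * C(n-1, k-1) gives b_n = n * sum_{k>=1} C(n-1, k-1) = n * 2^(n-1).
For n = 89: 89 * 2^88 = 89 * 309485009821345068724781056 = 27544165874099711116505513984.

27544165874099711116505513984


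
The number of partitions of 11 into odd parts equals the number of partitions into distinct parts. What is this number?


Computing partitions of 11 into odd parts (1, 3, 5, ...):
Using the generating function prod_{k>=0} 1/(1-x^(2k+1)),
the count is 12

12


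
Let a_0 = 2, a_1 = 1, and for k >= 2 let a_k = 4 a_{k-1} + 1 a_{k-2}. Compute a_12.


Iterating the recurrence forward:
a_0 = 2
a_1 = 1
a_2 = 4*1 + 1*2 = 6
a_3 = 4*6 + 1*1 = 25
a_4 = 4*25 + 1*6 = 106
a_5 = 4*106 + 1*25 = 449
a_6 = 4*449 + 1*106 = 1902
a_7 = 4*1902 + 1*449 = 8057
a_8 = 4*8057 + 1*1902 = 34130
a_9 = 4*34130 + 1*8057 = 144577
a_10 = 4*144577 + 1*34130 = 612438
a_11 = 4*612438 + 1*144577 = 2594329
a_12 = 4*2594329 + 1*612438 = 10989754
So a_12 = 10989754.

10989754


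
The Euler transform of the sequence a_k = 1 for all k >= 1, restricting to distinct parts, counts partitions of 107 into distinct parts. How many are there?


Partitions of 107 into distinct parts can be computed via generating function.
Product (1+x)(1+x^2)(1+x^3)...
The coefficient of x^107 = 789640

789640


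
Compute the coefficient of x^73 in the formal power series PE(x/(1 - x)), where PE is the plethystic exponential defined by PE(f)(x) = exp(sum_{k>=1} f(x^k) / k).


For f(x) = x/(1 - x) we have
sum_{k>=1} f(x^k) / k = sum_{k>=1} (1/k) * x^k / (1 - x^k) = sum_{k, m >= 1} x^(k m) / k,
which after exponentiating simplifies to
PE(x/(1 - x)) = prod_{k>=1} 1 / (1 - x^k).
This is the generating function for the partition function p(n), so the coefficient of x^73 is p(73).
Computing p(73) by dynamic programming over parts 1, 2, ..., 73: p(73) = 6185689.

6185689


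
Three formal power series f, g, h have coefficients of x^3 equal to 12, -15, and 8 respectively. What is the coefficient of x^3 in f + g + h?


Series addition is componentwise:
12 + -15 + 8
= 5

5


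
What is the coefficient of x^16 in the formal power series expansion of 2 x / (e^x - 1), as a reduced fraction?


The exponential generating function for Bernoulli numbers is
x / (e^x - 1) = sum_{k>=0} B_k x^k / k!.
So the coefficient of x^16 in 2 x / (e^x - 1) is 2 B_16 / 16!.
Computing: B_16 = -3617/510, 16! = 20922789888000, giving
2 * -3617/510 / 20922789888000 = -3617/5335311421440000.

-3617/5335311421440000


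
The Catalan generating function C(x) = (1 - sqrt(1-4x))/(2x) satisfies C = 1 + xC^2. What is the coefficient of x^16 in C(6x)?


Substituting x -> 6x scales the n-th coefficient by 6^n, so [x^16] C(6x) = 6^16 * C_16.
C_16 = C(2*16, 16)/(17) = 601080390/17 = 35357670.
So 6^16 * 35357670 = 2821109907456 * 35357670 = 99747873141559787520.

99747873141559787520


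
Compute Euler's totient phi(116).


phi(n) counts integers in [1, n] coprime to n. Using the multiplicative formula phi(n) = n * prod_{p | n} (1 - 1/p):
116 = 2^2 * 29, so
phi(116) = 116 * (1 - 1/2) * (1 - 1/29) = 56.

56
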